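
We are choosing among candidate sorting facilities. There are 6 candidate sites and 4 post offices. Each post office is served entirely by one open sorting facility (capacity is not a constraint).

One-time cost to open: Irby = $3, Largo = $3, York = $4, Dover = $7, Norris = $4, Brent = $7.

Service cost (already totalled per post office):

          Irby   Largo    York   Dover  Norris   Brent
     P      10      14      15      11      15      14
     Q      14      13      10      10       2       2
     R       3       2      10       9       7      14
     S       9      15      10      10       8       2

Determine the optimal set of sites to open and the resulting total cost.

For any fixed open set, each post office goes to its cheapest open site; total = fixed + service.
{Irby, Brent}: P→Irby 10, Q→Brent 2, R→Irby 3, S→Brent 2. Service 17; fixed 10; total 27.
{Irby, Largo, Brent}: service 16 + fixed 13 = 29
{Irby, Norris}: service 23 + fixed 7 = 30
{Irby, Largo, York, Dover, Norris, Brent}: service 16 + fixed 28 = 44
No other subset beats 27.

Open Irby and Brent; minimum total cost 27.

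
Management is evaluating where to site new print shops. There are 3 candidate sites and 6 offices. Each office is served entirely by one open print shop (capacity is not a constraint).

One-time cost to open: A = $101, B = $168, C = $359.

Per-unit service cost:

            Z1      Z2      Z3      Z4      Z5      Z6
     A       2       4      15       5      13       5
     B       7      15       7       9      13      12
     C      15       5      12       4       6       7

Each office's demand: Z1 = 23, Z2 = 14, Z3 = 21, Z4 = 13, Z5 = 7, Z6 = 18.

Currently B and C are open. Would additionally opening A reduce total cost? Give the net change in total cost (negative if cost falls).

Current service cost with {B, C}: 598.
Adding A: each office re-picks its cheapest; new service cost 433, saving 165.
Extra fixed cost: 101. Net change = 101 − 165 = -64.
(Totals: 1125 → 1061.)

Yes — net change −64 (cost falls by 64).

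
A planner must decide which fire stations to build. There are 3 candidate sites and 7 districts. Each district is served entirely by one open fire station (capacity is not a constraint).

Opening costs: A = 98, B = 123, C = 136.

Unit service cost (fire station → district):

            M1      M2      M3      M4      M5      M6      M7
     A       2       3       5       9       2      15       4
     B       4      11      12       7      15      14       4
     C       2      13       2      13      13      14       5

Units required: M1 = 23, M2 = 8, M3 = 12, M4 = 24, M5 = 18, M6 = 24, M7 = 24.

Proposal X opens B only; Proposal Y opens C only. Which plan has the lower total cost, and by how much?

Proposal X: {B}: M1→B 4·23=92, M2→B 11·8=88, M3→B 12·12=144, M4→B 7·24=168, M5→B 15·18=270, M6→B 14·24=336, M7→B 4·24=96. Service 1194; fixed 123; total 1317.
Proposal Y: {C}: M1→C 2·23=46, M2→C 13·8=104, M3→C 2·12=24, M4→C 13·24=312, M5→C 13·18=234, M6→C 14·24=336, M7→C 5·24=120. Service 1176; fixed 136; total 1312.
Difference: |1317 − 1312| = 5.

Proposal Y is cheaper by 5.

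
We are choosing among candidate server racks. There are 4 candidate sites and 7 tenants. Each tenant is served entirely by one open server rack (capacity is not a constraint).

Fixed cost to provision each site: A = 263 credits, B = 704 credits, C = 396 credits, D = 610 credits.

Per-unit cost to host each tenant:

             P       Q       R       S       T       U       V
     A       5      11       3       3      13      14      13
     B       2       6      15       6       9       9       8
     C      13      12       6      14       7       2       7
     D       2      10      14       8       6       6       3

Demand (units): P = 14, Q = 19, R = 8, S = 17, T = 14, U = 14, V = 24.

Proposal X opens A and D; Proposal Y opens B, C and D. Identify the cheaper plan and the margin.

Proposal X: {A, D}: P→D 2·14=28, Q→D 10·19=190, R→A 3·8=24, S→A 3·17=51, T→D 6·14=84, U→D 6·14=84, V→D 3·24=72. Service 533; fixed 873; total 1406.
Proposal Y: {B, C, D}: P→B 2·14=28, Q→B 6·19=114, R→C 6·8=48, S→B 6·17=102, T→D 6·14=84, U→C 2·14=28, V→D 3·24=72. Service 476; fixed 1710; total 2186.
Difference: |1406 − 2186| = 780.

Proposal X is cheaper by 780.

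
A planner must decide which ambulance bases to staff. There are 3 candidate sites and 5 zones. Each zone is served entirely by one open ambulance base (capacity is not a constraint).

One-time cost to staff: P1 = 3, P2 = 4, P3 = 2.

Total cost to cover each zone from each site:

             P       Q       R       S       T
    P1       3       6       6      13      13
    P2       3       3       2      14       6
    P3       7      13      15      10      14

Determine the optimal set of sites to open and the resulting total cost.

Open P2 and P3; minimum total cost 30.

For any fixed open set, each zone goes to its cheapest open site; total = fixed + service.
{P2, P3}: P→P2 3, Q→P2 3, R→P2 2, S→P3 10, T→P2 6. Service 24; fixed 6; total 30.
{P2}: service 28 + fixed 4 = 32
{P1, P2, P3}: P→P1 3, Q→P2 3, R→P2 2, S→P3 10, T→P2 6. Service 24; fixed 9; total 33.
{P3}: P→P3 7, Q→P3 13, R→P3 15, S→P3 10, T→P3 14. Service 59; fixed 2; total 61.
No other subset beats 30.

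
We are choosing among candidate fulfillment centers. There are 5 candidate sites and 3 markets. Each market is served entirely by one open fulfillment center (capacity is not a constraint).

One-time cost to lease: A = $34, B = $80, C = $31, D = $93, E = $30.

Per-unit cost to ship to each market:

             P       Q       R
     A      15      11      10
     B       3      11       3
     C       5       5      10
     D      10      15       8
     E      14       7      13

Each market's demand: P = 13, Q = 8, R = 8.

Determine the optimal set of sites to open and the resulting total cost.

Open B and C; minimum total cost 214.

For any fixed open set, each market goes to its cheapest open site; total = fixed + service.
{B, C}: P→B 3·13=39, Q→C 5·8=40, R→B 3·8=24. Service 103; fixed 111; total 214.
{C}: service 185 + fixed 31 = 216
{B, E}: service 119 + fixed 110 = 229
{A, B, C, D, E}: P→B 3·13=39, Q→C 5·8=40, R→B 3·8=24. Service 103; fixed 268; total 371.
No other subset beats 214.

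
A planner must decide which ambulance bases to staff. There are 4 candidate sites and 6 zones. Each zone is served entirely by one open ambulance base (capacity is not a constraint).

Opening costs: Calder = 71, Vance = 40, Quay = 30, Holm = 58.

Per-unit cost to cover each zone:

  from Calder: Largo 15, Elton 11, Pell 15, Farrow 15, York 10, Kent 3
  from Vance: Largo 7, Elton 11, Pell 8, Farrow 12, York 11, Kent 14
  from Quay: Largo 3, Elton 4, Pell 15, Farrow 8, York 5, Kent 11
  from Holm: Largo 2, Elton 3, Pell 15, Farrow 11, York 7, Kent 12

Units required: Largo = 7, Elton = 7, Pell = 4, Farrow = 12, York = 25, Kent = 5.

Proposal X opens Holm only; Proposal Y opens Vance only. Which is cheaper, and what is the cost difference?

Proposal X: {Holm}: Largo→Holm 2·7=14, Elton→Holm 3·7=21, Pell→Holm 15·4=60, Farrow→Holm 11·12=132, York→Holm 7·25=175, Kent→Holm 12·5=60. Service 462; fixed 58; total 520.
Proposal Y: {Vance}: Largo→Vance 7·7=49, Elton→Vance 11·7=77, Pell→Vance 8·4=32, Farrow→Vance 12·12=144, York→Vance 11·25=275, Kent→Vance 14·5=70. Service 647; fixed 40; total 687.
Difference: |520 − 687| = 167.

Proposal X is cheaper by 167.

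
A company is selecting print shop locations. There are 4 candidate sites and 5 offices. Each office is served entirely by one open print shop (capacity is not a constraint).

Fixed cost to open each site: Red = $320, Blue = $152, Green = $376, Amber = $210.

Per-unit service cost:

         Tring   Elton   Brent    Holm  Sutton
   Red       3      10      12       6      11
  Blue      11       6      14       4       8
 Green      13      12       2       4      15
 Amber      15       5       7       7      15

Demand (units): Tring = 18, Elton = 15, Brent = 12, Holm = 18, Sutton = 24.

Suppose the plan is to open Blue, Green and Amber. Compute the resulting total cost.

Each office is assigned to its cheapest site among the open ones.
{Blue, Green, Amber}: Tring→Blue 11·18=198, Elton→Amber 5·15=75, Brent→Green 2·12=24, Holm→Blue 4·18=72, Sutton→Blue 8·24=192. Service 561; fixed 738; total 1299.

Total cost: 1299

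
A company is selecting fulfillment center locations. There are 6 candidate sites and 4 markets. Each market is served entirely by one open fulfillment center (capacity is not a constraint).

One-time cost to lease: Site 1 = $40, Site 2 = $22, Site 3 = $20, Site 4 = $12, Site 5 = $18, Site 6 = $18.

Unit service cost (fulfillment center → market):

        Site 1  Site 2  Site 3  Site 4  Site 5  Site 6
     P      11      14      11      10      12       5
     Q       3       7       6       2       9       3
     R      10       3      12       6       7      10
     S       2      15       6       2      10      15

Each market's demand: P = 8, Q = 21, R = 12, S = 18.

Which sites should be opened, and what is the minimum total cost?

Open Site 2, Site 4 and Site 6; minimum total cost 206.

For any fixed open set, each market goes to its cheapest open site; total = fixed + service.
{Site 2, Site 4, Site 6}: P→Site 6 5·8=40, Q→Site 4 2·21=42, R→Site 2 3·12=36, S→Site 4 2·18=36. Service 154; fixed 52; total 206.
{Site 4, Site 6}: P→Site 6 5·8=40, Q→Site 4 2·21=42, R→Site 4 6·12=72, S→Site 4 2·18=36. Service 190; fixed 30; total 220.
{Site 2, Site 4, Site 5, Site 6}: P→Site 6 5·8=40, Q→Site 4 2·21=42, R→Site 2 3·12=36, S→Site 4 2·18=36. Service 154; fixed 70; total 224.
{Site 1, Site 2, Site 3, Site 4, Site 5, Site 6}: P→Site 6 5·8=40, Q→Site 4 2·21=42, R→Site 2 3·12=36, S→Site 1 2·18=36. Service 154; fixed 130; total 284.
No other subset beats 206.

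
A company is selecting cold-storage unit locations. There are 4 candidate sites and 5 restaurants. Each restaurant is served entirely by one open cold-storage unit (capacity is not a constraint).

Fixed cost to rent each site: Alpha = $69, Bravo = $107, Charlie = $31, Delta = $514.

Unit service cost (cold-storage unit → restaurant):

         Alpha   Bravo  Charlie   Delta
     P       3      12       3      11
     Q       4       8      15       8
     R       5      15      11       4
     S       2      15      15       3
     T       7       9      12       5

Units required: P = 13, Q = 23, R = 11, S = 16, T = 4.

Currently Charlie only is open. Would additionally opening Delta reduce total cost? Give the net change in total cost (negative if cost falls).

Current service cost with {Charlie}: 793.
Adding Delta: each restaurant re-picks its cheapest; new service cost 335, saving 458.
Extra fixed cost: 514. Net change = 514 − 458 = 56.
(Totals: 824 → 880.)

No — net change +56 (cost rises by 56).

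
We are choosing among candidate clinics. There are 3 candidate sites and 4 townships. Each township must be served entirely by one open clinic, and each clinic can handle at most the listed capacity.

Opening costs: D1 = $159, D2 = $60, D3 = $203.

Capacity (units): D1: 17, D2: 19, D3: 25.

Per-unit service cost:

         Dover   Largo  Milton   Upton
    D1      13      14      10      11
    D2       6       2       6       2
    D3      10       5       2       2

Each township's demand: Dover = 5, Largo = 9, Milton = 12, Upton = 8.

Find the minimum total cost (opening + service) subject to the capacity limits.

Minimum total cost: 351

Open {D2, D3}: Dover→D2 6·5=30, Largo→D2 2·9=18, Milton→D3 2·12=24, Upton→D3 2·8=16.
Loads: D2 carries 14/19, D3 carries 20/25. Service 88; fixed 263; total 351.
Next best feasible plan costs 371.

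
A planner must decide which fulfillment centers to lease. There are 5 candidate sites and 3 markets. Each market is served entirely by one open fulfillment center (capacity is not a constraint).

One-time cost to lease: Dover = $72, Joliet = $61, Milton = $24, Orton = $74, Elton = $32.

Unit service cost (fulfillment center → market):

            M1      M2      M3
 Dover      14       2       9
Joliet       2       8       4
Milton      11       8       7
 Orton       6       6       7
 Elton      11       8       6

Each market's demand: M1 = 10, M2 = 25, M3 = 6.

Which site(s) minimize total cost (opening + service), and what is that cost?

For any fixed open set, each market goes to its cheapest open site; total = fixed + service.
{Dover, Joliet}: M1→Joliet 2·10=20, M2→Dover 2·25=50, M3→Joliet 4·6=24. Service 94; fixed 133; total 227.
{Dover, Joliet, Milton}: M1→Joliet 2·10=20, M2→Dover 2·25=50, M3→Joliet 4·6=24. Service 94; fixed 157; total 251.
{Dover, Joliet, Elton}: service 94 + fixed 165 = 259
{Dover, Joliet, Milton, Orton, Elton}: service 94 + fixed 263 = 357
No other subset beats 227.

Open Dover and Joliet; minimum total cost 227.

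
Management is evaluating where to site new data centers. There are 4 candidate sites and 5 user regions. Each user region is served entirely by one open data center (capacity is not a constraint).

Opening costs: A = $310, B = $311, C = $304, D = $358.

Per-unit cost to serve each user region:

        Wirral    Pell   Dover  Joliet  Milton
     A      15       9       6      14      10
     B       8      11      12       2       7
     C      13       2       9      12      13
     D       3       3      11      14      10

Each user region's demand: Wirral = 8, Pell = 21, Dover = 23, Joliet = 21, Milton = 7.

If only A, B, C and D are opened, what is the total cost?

Each user region is assigned to its cheapest site among the open ones.
{A, B, C, D}: Wirral→D 3·8=24, Pell→C 2·21=42, Dover→A 6·23=138, Joliet→B 2·21=42, Milton→B 7·7=49. Service 295; fixed 1283; total 1578.

Total cost: 1578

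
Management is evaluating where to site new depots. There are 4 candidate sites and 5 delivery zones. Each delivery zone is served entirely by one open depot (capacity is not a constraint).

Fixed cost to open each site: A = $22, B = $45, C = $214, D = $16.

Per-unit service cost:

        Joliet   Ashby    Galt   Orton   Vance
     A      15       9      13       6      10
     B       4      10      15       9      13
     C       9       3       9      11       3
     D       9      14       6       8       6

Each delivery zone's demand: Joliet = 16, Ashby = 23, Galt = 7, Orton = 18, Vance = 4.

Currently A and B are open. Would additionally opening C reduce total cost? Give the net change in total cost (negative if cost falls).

Current service cost with {A, B}: 510.
Adding C: each delivery zone re-picks its cheapest; new service cost 316, saving 194.
Extra fixed cost: 214. Net change = 214 − 194 = 20.
(Totals: 577 → 597.)

No — net change +20 (cost rises by 20).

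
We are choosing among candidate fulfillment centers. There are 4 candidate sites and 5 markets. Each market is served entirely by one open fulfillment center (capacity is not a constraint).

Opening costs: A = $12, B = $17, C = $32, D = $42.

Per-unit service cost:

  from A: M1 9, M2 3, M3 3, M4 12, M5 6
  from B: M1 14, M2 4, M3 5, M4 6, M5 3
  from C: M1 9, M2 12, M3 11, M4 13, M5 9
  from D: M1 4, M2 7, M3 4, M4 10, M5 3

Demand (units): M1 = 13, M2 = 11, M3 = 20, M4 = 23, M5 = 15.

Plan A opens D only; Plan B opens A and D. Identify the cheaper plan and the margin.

Plan A: {D}: M1→D 4·13=52, M2→D 7·11=77, M3→D 4·20=80, M4→D 10·23=230, M5→D 3·15=45. Service 484; fixed 42; total 526.
Plan B: {A, D}: M1→D 4·13=52, M2→A 3·11=33, M3→A 3·20=60, M4→D 10·23=230, M5→D 3·15=45. Service 420; fixed 54; total 474.
Difference: |526 − 474| = 52.

Plan B is cheaper by 52.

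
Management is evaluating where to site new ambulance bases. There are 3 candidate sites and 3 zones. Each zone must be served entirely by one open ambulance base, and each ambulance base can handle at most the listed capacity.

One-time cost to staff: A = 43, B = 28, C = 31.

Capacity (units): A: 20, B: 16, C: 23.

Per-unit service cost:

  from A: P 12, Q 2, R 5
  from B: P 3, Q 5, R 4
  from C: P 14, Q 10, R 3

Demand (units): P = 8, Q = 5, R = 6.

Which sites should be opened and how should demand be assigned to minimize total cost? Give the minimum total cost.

Open {B, C}: P→B 3·8=24, Q→B 5·5=25, R→C 3·6=18.
Loads: B carries 13/16, C carries 6/23. Service 67; fixed 59; total 126.
Next best feasible plan costs 129.

Minimum total cost: 126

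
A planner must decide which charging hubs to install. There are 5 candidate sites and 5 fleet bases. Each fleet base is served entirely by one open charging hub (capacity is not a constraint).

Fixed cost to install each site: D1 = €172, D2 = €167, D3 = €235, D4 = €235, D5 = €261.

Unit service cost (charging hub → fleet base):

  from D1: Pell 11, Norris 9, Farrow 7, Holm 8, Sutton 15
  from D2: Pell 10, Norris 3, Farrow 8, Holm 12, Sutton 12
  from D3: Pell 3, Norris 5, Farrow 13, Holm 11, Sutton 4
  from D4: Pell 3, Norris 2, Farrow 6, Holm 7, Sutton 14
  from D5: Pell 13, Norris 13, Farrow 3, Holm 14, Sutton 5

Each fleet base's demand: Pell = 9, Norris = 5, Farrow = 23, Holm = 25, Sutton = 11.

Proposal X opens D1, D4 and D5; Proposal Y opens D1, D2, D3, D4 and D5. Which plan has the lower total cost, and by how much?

Proposal X: {D1, D4, D5}: Pell→D4 3·9=27, Norris→D4 2·5=10, Farrow→D5 3·23=69, Holm→D4 7·25=175, Sutton→D5 5·11=55. Service 336; fixed 668; total 1004.
Proposal Y: {D1, D2, D3, D4, D5}: Pell→D3 3·9=27, Norris→D4 2·5=10, Farrow→D5 3·23=69, Holm→D4 7·25=175, Sutton→D3 4·11=44. Service 325; fixed 1070; total 1395.
Difference: |1004 − 1395| = 391.

Proposal X is cheaper by 391.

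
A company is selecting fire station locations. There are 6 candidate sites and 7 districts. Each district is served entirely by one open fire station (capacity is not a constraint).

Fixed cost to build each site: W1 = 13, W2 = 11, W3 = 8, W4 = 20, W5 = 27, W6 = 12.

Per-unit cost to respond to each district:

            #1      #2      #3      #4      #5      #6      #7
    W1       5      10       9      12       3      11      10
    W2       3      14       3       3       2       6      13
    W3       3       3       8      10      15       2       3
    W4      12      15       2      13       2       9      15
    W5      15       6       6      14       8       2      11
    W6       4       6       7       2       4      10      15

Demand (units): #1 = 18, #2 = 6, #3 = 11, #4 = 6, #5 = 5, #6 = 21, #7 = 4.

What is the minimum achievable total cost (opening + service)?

Minimum total cost: 206

For any fixed open set, each district goes to its cheapest open site; total = fixed + service.
{W2, W3}: #1→W2 3·18=54, #2→W3 3·6=18, #3→W2 3·11=33, #4→W2 3·6=18, #5→W2 2·5=10, #6→W3 2·21=42, #7→W3 3·4=12. Service 187; fixed 19; total 206.
{W3, W4, W6}: service 170 + fixed 40 = 210
{W2, W3, W6}: service 181 + fixed 31 = 212
{W1, W2, W3, W4, W5, W6}: service 170 + fixed 91 = 261
No other subset beats 206.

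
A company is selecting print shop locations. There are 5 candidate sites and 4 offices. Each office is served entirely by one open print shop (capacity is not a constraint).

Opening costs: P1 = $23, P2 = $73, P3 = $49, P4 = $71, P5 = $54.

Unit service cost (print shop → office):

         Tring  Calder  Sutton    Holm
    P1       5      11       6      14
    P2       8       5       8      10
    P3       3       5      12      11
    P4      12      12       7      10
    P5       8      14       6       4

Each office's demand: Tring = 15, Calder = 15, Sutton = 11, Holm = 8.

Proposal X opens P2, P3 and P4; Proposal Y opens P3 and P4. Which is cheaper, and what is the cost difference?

Proposal X: {P2, P3, P4}: Tring→P3 3·15=45, Calder→P2 5·15=75, Sutton→P4 7·11=77, Holm→P2 10·8=80. Service 277; fixed 193; total 470.
Proposal Y: {P3, P4}: Tring→P3 3·15=45, Calder→P3 5·15=75, Sutton→P4 7·11=77, Holm→P4 10·8=80. Service 277; fixed 120; total 397.
Difference: |470 − 397| = 73.

Proposal Y is cheaper by 73.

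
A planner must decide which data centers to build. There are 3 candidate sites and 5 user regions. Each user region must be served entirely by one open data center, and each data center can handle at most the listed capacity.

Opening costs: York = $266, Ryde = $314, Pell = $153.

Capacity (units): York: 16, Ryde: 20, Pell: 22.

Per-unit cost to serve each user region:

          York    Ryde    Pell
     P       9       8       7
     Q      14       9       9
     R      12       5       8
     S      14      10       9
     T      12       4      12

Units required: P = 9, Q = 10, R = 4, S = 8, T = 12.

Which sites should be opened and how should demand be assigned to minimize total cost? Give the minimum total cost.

Minimum total cost: 1044

Open {York, Ryde, Pell}: P→York 9·9=81, Q→Pell 9·10=90, R→Ryde 5·4=20, S→Pell 9·8=72, T→Ryde 4·12=48.
Loads: York carries 9/16, Ryde carries 16/20, Pell carries 18/22. Service 311; fixed 733; total 1044.
Next best feasible plan costs 1056.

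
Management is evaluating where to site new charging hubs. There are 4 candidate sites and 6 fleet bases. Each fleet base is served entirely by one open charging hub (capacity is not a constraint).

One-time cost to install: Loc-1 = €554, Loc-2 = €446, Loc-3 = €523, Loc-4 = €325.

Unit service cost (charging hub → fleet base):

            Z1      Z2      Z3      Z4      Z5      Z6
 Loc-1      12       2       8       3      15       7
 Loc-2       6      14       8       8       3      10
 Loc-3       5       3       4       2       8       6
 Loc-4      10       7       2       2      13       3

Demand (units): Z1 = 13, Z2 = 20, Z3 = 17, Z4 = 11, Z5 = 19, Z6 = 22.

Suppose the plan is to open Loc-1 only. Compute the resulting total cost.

Each fleet base is assigned to its cheapest site among the open ones.
{Loc-1}: Z1→Loc-1 12·13=156, Z2→Loc-1 2·20=40, Z3→Loc-1 8·17=136, Z4→Loc-1 3·11=33, Z5→Loc-1 15·19=285, Z6→Loc-1 7·22=154. Service 804; fixed 554; total 1358.

Total cost: 1358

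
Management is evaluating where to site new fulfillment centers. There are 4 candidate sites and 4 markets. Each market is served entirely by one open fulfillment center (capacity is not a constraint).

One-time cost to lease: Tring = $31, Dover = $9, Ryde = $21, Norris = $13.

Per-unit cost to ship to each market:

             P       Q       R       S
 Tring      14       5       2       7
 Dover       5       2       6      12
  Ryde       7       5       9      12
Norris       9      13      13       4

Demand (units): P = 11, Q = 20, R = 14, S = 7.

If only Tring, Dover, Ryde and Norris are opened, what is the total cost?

Total cost: 225

Each market is assigned to its cheapest site among the open ones.
{Tring, Dover, Ryde, Norris}: P→Dover 5·11=55, Q→Dover 2·20=40, R→Tring 2·14=28, S→Norris 4·7=28. Service 151; fixed 74; total 225.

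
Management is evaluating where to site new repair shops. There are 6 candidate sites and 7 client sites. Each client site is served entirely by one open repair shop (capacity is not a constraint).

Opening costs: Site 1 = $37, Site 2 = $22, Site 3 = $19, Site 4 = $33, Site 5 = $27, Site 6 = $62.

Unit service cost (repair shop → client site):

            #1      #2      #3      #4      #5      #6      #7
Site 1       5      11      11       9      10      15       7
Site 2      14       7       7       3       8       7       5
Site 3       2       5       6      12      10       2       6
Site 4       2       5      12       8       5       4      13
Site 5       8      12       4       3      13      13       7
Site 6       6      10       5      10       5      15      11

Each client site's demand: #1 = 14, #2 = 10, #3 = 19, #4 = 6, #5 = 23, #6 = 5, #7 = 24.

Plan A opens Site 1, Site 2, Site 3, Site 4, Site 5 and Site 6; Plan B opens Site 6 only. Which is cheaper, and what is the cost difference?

Plan A is cheaper by 238.

Plan A: {Site 1, Site 2, Site 3, Site 4, Site 5, Site 6}: #1→Site 3 2·14=28, #2→Site 3 5·10=50, #3→Site 5 4·19=76, #4→Site 2 3·6=18, #5→Site 4 5·23=115, #6→Site 3 2·5=10, #7→Site 2 5·24=120. Service 417; fixed 200; total 617.
Plan B: {Site 6}: #1→Site 6 6·14=84, #2→Site 6 10·10=100, #3→Site 6 5·19=95, #4→Site 6 10·6=60, #5→Site 6 5·23=115, #6→Site 6 15·5=75, #7→Site 6 11·24=264. Service 793; fixed 62; total 855.
Difference: |617 − 855| = 238.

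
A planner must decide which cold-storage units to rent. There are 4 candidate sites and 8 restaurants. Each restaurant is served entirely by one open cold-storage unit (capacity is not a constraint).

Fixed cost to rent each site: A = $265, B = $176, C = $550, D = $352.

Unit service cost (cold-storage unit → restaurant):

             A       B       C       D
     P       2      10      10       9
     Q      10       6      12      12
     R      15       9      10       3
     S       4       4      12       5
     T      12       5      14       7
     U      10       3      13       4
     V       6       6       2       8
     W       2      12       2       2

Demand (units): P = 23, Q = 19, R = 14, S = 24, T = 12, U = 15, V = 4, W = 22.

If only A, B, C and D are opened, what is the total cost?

Each restaurant is assigned to its cheapest site among the open ones.
{A, B, C, D}: P→A 2·23=46, Q→B 6·19=114, R→D 3·14=42, S→A 4·24=96, T→B 5·12=60, U→B 3·15=45, V→C 2·4=8, W→A 2·22=44. Service 455; fixed 1343; total 1798.

Total cost: 1798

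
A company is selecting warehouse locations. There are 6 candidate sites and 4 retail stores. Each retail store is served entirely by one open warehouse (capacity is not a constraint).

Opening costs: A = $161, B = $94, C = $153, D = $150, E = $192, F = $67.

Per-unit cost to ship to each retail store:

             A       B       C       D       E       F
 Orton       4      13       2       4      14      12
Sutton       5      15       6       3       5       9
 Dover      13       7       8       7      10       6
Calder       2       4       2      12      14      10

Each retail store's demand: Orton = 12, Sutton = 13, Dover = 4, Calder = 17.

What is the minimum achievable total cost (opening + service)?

Minimum total cost: 321

For any fixed open set, each retail store goes to its cheapest open site; total = fixed + service.
{C}: Orton→C 2·12=24, Sutton→C 6·13=78, Dover→C 8·4=32, Calder→C 2·17=34. Service 168; fixed 153; total 321.
{A}: service 199 + fixed 161 = 360
{C, F}: service 160 + fixed 220 = 380
{A, B, C, D, E, F}: Orton→C 2·12=24, Sutton→D 3·13=39, Dover→F 6·4=24, Calder→A 2·17=34. Service 121; fixed 817; total 938.
No other subset beats 321.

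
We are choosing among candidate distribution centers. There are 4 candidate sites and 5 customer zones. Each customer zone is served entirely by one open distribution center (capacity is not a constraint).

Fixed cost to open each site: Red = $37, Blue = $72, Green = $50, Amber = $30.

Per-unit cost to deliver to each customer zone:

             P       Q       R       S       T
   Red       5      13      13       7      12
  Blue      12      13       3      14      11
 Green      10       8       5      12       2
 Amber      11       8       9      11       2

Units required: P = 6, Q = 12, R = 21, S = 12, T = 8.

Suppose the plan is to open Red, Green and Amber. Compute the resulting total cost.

Each customer zone is assigned to its cheapest site among the open ones.
{Red, Green, Amber}: P→Red 5·6=30, Q→Green 8·12=96, R→Green 5·21=105, S→Red 7·12=84, T→Green 2·8=16. Service 331; fixed 117; total 448.

Total cost: 448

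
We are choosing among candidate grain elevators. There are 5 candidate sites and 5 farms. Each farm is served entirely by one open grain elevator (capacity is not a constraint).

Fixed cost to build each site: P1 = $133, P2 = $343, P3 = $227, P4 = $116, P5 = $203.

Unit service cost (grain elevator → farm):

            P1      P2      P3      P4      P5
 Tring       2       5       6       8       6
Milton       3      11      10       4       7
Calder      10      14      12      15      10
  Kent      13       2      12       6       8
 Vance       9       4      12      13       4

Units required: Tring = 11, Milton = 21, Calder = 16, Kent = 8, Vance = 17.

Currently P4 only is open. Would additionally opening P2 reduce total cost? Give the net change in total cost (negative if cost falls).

No — net change +109 (cost rises by 109).

Current service cost with {P4}: 681.
Adding P2: each farm re-picks its cheapest; new service cost 447, saving 234.
Extra fixed cost: 343. Net change = 343 − 234 = 109.
(Totals: 797 → 906.)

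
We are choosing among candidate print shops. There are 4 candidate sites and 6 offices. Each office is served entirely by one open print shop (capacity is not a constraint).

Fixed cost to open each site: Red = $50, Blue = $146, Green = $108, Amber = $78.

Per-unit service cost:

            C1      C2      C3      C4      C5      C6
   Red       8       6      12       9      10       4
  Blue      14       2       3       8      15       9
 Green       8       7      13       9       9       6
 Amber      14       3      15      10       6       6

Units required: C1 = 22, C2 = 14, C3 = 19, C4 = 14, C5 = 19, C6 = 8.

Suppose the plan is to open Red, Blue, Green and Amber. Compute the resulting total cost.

Total cost: 901

Each office is assigned to its cheapest site among the open ones.
{Red, Blue, Green, Amber}: C1→Red 8·22=176, C2→Blue 2·14=28, C3→Blue 3·19=57, C4→Blue 8·14=112, C5→Amber 6·19=114, C6→Red 4·8=32. Service 519; fixed 382; total 901.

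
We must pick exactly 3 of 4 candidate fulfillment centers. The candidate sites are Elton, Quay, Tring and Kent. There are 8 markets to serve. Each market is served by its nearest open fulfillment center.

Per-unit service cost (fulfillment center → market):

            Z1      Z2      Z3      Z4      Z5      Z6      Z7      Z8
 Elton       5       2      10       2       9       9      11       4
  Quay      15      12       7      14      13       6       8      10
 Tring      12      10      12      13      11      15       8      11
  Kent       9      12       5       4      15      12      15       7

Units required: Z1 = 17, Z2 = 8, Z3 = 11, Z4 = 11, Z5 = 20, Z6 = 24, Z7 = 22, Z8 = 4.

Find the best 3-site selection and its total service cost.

With exactly 3 open, each market uses its cheapest among the chosen.
{Elton, Quay, Kent}: Z1→Elton 5·17=85, Z2→Elton 2·8=16, Z3→Kent 5·11=55, Z4→Elton 2·11=22, Z5→Elton 9·20=180, Z6→Quay 6·24=144, Z7→Quay 8·22=176, Z8→Elton 4·4=16. Service cost 694.
{Elton, Quay, Tring}: service cost 716
{Elton, Tring, Kent}: service cost 766
Among all 4 size-3 choices, {Elton, Quay, Kent} is lowest.

Choose Elton, Quay and Kent; total service cost 694.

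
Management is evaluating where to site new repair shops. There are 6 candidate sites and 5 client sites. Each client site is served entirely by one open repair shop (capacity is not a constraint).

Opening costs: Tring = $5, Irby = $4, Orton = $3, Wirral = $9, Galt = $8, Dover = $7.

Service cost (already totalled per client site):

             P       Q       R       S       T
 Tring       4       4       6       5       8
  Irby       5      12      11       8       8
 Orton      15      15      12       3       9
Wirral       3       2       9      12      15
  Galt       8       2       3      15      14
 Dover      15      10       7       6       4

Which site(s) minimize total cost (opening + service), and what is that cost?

For any fixed open set, each client site goes to its cheapest open site; total = fixed + service.
{Tring}: P→Tring 4, Q→Tring 4, R→Tring 6, S→Tring 5, T→Tring 8. Service 27; fixed 5; total 32.
{Tring, Orton}: service 25 + fixed 8 = 33
{Tring, Galt}: service 22 + fixed 13 = 35
{Tring, Irby, Orton, Wirral, Galt, Dover}: service 15 + fixed 36 = 51
No other subset beats 32.

Open Tring only; minimum total cost 32.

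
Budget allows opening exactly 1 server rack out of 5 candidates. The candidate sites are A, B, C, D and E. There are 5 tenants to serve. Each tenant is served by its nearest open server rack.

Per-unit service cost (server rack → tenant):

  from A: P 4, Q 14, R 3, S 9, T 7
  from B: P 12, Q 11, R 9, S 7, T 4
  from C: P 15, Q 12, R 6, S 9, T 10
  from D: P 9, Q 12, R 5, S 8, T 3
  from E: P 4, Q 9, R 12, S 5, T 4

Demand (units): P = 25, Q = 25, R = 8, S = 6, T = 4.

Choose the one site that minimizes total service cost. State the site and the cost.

With exactly 1 open, each tenant uses its cheapest among the chosen.
{E}: P→E 4·25=100, Q→E 9·25=225, R→E 12·8=96, S→E 5·6=30, T→E 4·4=16. Service cost 467.
{A}: service cost 556
{D}: service cost 625
Among all 5 size-1 choices, {E} is lowest.

Choose E only; total service cost 467.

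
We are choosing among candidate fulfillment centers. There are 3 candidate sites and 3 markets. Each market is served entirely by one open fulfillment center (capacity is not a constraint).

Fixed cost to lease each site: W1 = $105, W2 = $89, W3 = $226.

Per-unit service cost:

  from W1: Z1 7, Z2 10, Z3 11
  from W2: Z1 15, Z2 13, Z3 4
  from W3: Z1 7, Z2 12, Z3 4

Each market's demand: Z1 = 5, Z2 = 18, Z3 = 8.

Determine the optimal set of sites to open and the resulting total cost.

For any fixed open set, each market goes to its cheapest open site; total = fixed + service.
{W1}: Z1→W1 7·5=35, Z2→W1 10·18=180, Z3→W1 11·8=88. Service 303; fixed 105; total 408.
{W2}: service 341 + fixed 89 = 430
{W1, W2}: Z1→W1 7·5=35, Z2→W1 10·18=180, Z3→W2 4·8=32. Service 247; fixed 194; total 441.
{W1, W2, W3}: service 247 + fixed 420 = 667
No other subset beats 408.

Open W1 only; minimum total cost 408.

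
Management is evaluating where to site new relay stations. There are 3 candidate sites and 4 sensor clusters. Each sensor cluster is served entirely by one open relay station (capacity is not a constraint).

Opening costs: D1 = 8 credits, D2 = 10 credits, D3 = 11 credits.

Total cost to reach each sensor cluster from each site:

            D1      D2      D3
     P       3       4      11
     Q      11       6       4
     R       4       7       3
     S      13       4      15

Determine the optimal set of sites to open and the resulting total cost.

For any fixed open set, each sensor cluster goes to its cheapest open site; total = fixed + service.
{D2}: P→D2 4, Q→D2 6, R→D2 7, S→D2 4. Service 21; fixed 10; total 31.
{D1, D2}: service 17 + fixed 18 = 35
{D2, D3}: P→D2 4, Q→D3 4, R→D3 3, S→D2 4. Service 15; fixed 21; total 36.
{D1, D2, D3}: service 14 + fixed 29 = 43
No other subset beats 31.

Open D2 only; minimum total cost 31.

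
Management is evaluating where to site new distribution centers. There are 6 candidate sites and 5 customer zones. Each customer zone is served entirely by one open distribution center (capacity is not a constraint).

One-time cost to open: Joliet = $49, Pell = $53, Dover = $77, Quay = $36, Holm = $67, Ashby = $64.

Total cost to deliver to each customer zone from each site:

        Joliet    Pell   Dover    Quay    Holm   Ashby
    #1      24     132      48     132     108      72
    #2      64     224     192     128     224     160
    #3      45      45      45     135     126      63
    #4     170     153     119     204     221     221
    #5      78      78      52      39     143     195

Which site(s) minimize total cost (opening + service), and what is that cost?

Open Joliet and Quay; minimum total cost 427.

For any fixed open set, each customer zone goes to its cheapest open site; total = fixed + service.
{Joliet, Quay}: #1→Joliet 24, #2→Joliet 64, #3→Joliet 45, #4→Joliet 170, #5→Quay 39. Service 342; fixed 85; total 427.
{Joliet}: #1→Joliet 24, #2→Joliet 64, #3→Joliet 45, #4→Joliet 170, #5→Joliet 78. Service 381; fixed 49; total 430.
{Joliet, Dover}: service 304 + fixed 126 = 430
{Joliet, Pell, Dover, Quay, Holm, Ashby}: service 291 + fixed 346 = 637
No other subset beats 427.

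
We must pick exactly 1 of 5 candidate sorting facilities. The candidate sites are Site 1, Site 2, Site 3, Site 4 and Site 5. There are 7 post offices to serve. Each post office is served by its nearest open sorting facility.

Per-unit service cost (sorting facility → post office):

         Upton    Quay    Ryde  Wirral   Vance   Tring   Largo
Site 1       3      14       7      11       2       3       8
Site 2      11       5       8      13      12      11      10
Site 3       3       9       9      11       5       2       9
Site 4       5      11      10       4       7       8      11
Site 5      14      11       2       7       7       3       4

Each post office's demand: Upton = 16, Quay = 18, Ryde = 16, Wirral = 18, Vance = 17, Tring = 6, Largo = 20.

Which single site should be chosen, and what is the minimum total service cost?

Choose Site 5 only; total service cost 797.

With exactly 1 open, each post office uses its cheapest among the chosen.
{Site 5}: Upton→Site 5 14·16=224, Quay→Site 5 11·18=198, Ryde→Site 5 2·16=32, Wirral→Site 5 7·18=126, Vance→Site 5 7·17=119, Tring→Site 5 3·6=18, Largo→Site 5 4·20=80. Service cost 797.
{Site 1}: service cost 822
{Site 3}: service cost 829
Among all 5 size-1 choices, {Site 5} is lowest.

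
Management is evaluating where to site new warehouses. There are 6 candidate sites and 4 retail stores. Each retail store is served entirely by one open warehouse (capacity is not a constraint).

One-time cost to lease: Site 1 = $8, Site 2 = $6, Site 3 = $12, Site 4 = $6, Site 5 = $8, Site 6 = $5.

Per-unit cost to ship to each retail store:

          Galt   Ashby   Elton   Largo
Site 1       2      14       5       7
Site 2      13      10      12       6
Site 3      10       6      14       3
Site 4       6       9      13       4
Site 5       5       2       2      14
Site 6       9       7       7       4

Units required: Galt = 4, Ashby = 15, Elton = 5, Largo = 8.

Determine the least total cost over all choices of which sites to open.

For any fixed open set, each retail store goes to its cheapest open site; total = fixed + service.
{Site 1, Site 3, Site 5}: Galt→Site 1 2·4=8, Ashby→Site 5 2·15=30, Elton→Site 5 2·5=10, Largo→Site 3 3·8=24. Service 72; fixed 28; total 100.
{Site 1, Site 5, Site 6}: Galt→Site 1 2·4=8, Ashby→Site 5 2·15=30, Elton→Site 5 2·5=10, Largo→Site 6 4·8=32. Service 80; fixed 21; total 101.
{Site 1, Site 4, Site 5}: service 80 + fixed 22 = 102
{Site 1, Site 2, Site 3, Site 4, Site 5, Site 6}: service 72 + fixed 45 = 117
No other subset beats 100.

Minimum total cost: 100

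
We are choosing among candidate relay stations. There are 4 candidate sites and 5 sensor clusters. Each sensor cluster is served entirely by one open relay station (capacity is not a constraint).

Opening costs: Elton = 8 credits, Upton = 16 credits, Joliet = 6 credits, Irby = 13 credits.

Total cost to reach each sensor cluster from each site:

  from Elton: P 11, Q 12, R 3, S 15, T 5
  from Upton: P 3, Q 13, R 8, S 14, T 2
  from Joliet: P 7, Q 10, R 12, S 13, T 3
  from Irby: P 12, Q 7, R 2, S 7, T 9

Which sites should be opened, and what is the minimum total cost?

For any fixed open set, each sensor cluster goes to its cheapest open site; total = fixed + service.
{Joliet, Irby}: P→Joliet 7, Q→Irby 7, R→Irby 2, S→Irby 7, T→Joliet 3. Service 26; fixed 19; total 45.
{Elton, Joliet}: P→Joliet 7, Q→Joliet 10, R→Elton 3, S→Joliet 13, T→Joliet 3. Service 36; fixed 14; total 50.
{Upton, Irby}: P→Upton 3, Q→Irby 7, R→Irby 2, S→Irby 7, T→Upton 2. Service 21; fixed 29; total 50.
{Elton, Upton, Joliet, Irby}: service 21 + fixed 43 = 64
No other subset beats 45.

Open Joliet and Irby; minimum total cost 45.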